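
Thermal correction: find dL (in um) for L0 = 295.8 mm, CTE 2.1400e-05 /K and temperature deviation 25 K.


dL = L * alpha * dT
= 295.8 * 2.1400e-05 * 25
= 0.1582530 mm
dL_um = 0.1582530 * 1000 = 158.2530 um

158.2530


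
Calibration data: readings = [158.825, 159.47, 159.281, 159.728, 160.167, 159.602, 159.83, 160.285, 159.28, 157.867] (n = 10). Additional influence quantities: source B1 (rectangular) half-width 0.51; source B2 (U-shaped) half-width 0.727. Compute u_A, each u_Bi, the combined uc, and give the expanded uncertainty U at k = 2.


mean = (158.825 + 159.47 + 159.281 + 159.728 + 160.167 + 159.602 + 159.83 + 160.285 + 159.28 + 157.867) / 10 = 159.4335
s = sqrt(sum((x - mean)^2)/(n-1)) = 0.69982176
u_A = s / sqrt(n) = 0.69982176 / sqrt(10) = 0.22130307
u_B1 = 0.51 / sqrt(3) = 0.29444864
u_B2 = 0.727 / sqrt(2) = 0.51406663
uc = sqrt(0.22130307^2 + 0.29444864^2 + 0.51406663^2) = 0.63240774
U = k * uc = 2 * 0.63240774
U = 1.2648

1.2648


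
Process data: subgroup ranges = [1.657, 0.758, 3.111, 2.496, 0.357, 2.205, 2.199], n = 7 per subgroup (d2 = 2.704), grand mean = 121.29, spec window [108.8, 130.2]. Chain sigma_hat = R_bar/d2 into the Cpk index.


R_bar = (1.657 + 0.758 + 3.111 + 2.496 + 0.357 + 2.205 + 2.199) / 7 = 1.8261429
sigma = R_bar / d2 = 1.8261429 / 2.704 = 0.67534871
Cp = (USL - LSL)/(6*sigma) = (130.2 - 108.8)/(6*0.67534871) = 5.2812
Cpu = (130.2 - 121.29)/(3*0.67534871) = 4.3977
Cpl = (121.29 - 108.8)/(3*0.67534871) = 6.1647
Cpk = min(Cpu, Cpl) = 4.3977

4.3977


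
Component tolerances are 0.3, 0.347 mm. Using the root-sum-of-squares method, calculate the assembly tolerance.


RSS = sqrt(0.3^2 + 0.347^2)
= sqrt(0.210409)
= 0.4587

0.4587


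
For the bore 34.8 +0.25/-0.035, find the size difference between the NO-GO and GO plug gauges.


GO = nominal - lower_tol (smallest hole = maximum material condition)
GO = 34.8 - 0.035 = 34.765
NO-GO = nominal + upper_tol (largest hole = least material condition)
NO-GO = 34.8 + 0.25 = 35.05
spread = NO-GO - GO = 35.05 - 34.765 = 0.2850

0.2850


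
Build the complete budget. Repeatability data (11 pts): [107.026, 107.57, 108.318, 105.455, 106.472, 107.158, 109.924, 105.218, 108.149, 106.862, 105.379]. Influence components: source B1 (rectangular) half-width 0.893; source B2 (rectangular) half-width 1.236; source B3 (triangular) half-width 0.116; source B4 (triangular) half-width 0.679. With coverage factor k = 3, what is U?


mean = (107.026 + 107.57 + 108.318 + 105.455 + 106.472 + 107.158 + 109.924 + 105.218 + 108.149 + 106.862 + 105.379) / 11 = 107.0482727
s = sqrt(sum((x - mean)^2)/(n-1)) = 1.4289866
u_A = s / sqrt(n) = 1.4289866 / sqrt(11) = 0.43085567
u_B1 = 0.893 / sqrt(3) = 0.51557379
u_B2 = 1.236 / sqrt(3) = 0.71360493
u_B3 = 0.116 / sqrt(6) = 0.047356802
u_B4 = 0.679 / sqrt(6) = 0.27720059
uc = sqrt(0.43085567^2 + 0.51557379^2 + 0.71360493^2 + 0.047356802^2 + 0.27720059^2) = 1.01969
U = k * uc = 3 * 1.01969
U = 3.0591

3.0591


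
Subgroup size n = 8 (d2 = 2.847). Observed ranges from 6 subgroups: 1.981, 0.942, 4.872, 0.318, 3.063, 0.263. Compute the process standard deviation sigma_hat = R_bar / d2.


R_bar = (1.981 + 0.942 + 4.872 + 0.318 + 3.063 + 0.263) / 6
R_bar = 11.439 / 6 = 1.9065
sigma_hat = R_bar / d2 = 1.9065 / 2.847 = 0.6697

0.6697


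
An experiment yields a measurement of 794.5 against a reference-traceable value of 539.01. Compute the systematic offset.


Systematic error = measured - true
= 794.5 - 539.01
= 255.4900

255.4900


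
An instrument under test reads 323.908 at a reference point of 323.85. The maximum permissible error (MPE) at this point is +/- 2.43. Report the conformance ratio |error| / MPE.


e = indication - reference = 323.908 - 323.85 = 0.0580
|e| = 0.0580
ratio = |e| / MPE = 0.0580 / 2.43
ratio = 0.0239

0.0239


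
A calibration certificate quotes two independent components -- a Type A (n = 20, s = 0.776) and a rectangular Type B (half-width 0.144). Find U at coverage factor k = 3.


u_A = s / sqrt(n) = 0.776 / sqrt(20) = 0.17351888
u_B = half_width / sqrt(3) = 0.144 / sqrt(3) = 0.083138439
uc = sqrt(u_A^2 + u_B^2) = sqrt(0.17351888^2 + 0.083138439^2) = 0.1924079
U = k * uc = 3 * 0.1924079
U = 0.5772

0.5772


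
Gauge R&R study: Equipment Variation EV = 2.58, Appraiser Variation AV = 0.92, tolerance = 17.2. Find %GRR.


GRR = sqrt(EV^2 + AV^2) = sqrt(2.58^2 + 0.92^2) = 2.7391239
%GRR = GRR / tol * 100 = 2.7391239 / 17.2 * 100
%GRR = 15.9251

15.9251


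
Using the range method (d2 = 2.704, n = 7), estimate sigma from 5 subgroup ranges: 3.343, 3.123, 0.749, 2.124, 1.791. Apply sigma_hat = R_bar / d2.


R_bar = (3.343 + 3.123 + 0.749 + 2.124 + 1.791) / 5
R_bar = 11.13 / 5 = 2.226
sigma_hat = R_bar / d2 = 2.226 / 2.704 = 0.8232

0.8232


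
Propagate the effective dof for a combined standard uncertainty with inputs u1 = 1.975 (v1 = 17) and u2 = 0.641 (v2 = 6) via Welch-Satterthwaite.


uc = sqrt(u1^2 + u2^2) = sqrt(1.975^2 + 0.641^2) = 2.0764166
v_eff = uc^4 / (u1^4/v1 + u2^4/v2)
= 2.0764166^4 / (1.975^4/17 + 0.641^4/6)
= 18.589083 / 0.92312987
v_eff = 20.1370

20.1370


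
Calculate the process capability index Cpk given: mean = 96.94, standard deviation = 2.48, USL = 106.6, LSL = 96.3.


Cpu = (USL - mean) / (3*sigma) = (106.6 - 96.94) / (3*2.48) = 1.2984
Cpl = (mean - LSL) / (3*sigma) = (96.94 - 96.3) / (3*2.48) = 0.0860
Cpk = min(Cpu, Cpl) = 0.0860

0.0860


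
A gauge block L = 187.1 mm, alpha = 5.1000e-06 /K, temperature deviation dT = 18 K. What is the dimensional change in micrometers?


dL = L * alpha * dT
= 187.1 * 5.1000e-06 * 18
= 0.0171758 mm
dL_um = 0.0171758 * 1000 = 17.1758 um

17.1758


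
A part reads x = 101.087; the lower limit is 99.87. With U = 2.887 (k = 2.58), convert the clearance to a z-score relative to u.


u = U / k = 2.887 / 2.58 = 1.1189922
margin = |LSL - x| = |99.87 - 101.087| = 1.217
z = margin / u = 1.217 / 1.1189922
z = 1.0876

1.0876


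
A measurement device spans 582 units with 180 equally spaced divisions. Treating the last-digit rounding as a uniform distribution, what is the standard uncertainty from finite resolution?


resolution = range / divisions
resolution = 582 / 180 = 3.2333333
u_res = resolution / (2*sqrt(3))
u_res = 3.2333333 / 3.4641016
u_res = 0.9334

0.9334


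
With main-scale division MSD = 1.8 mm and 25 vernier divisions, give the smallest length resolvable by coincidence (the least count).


LC = MSD / n_div
= 1.8 / 25
= 0.0720

0.0720


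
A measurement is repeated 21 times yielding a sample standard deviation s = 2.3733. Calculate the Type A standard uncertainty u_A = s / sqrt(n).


u_A = s / sqrt(n)
u_A = 2.3733 / sqrt(21)
u_A = 2.3733 / 4.5825757
u_A = 0.5179

0.5179


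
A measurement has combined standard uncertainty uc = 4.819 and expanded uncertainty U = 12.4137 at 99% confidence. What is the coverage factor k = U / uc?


k = U / uc
k = 12.4137 / 4.819
k = 2.576

2.576


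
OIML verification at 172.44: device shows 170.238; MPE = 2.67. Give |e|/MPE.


e = indication - reference = 170.238 - 172.44 = -2.2020
|e| = 2.2020
ratio = |e| / MPE = 2.2020 / 2.67
ratio = 0.8247

0.8247


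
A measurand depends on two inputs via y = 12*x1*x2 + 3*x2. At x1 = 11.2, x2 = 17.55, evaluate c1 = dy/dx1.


y = 12*x1*x2 + 3*x2
dy/dx1 = 12*x2
Evaluate at x2 = 17.55: c1 = 12 * 17.55
c1 = 210.6000

210.6000


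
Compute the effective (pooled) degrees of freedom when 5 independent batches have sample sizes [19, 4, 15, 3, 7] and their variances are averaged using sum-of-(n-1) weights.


nu = sum_i (n_i - 1)
nu = ((19 - 1) + (4 - 1) + (15 - 1) + (3 - 1) + (7 - 1))
nu = 18 + 3 + 14 + 2 + 6
nu = 43

43


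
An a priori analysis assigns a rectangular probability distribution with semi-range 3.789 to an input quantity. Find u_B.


u_B = half_width / sqrt(3)
u_B = 3.789 / 1.7320508
u_B = 2.1876

2.1876


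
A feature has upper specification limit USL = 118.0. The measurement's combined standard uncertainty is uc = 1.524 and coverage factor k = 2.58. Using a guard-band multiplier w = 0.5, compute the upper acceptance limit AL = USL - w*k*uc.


U = k * uc = 2.58 * 1.524 = 3.93192
guard band g = w * U = 0.5 * 3.93192 = 1.96596
AL = USL - g = 118.0 - 1.96596
AL = 116.0340

116.0340


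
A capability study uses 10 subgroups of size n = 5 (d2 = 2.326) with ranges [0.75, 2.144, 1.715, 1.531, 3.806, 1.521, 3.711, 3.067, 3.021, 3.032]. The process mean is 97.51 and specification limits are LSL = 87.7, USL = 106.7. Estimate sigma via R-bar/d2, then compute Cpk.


R_bar = (0.75 + 2.144 + 1.715 + 1.531 + 3.806 + 1.521 + 3.711 + 3.067 + 3.021 + 3.032) / 10 = 2.4298
sigma = R_bar / d2 = 2.4298 / 2.326 = 1.044626
Cp = (USL - LSL)/(6*sigma) = (106.7 - 87.7)/(6*1.044626) = 3.0314
Cpu = (106.7 - 97.51)/(3*1.044626) = 2.9325
Cpl = (97.51 - 87.7)/(3*1.044626) = 3.1303
Cpk = min(Cpu, Cpl) = 2.9325

2.9325


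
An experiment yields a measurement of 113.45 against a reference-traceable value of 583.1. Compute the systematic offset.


Systematic error = measured - true
= 113.45 - 583.1
= -469.6500

-469.6500


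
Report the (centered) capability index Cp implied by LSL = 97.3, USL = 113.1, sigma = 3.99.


Cp = (USL - LSL) / (6 * sigma)
= (113.1 - 97.3) / (6 * 3.99)
= 15.8000 / 23.9400
= 0.6600

0.6600


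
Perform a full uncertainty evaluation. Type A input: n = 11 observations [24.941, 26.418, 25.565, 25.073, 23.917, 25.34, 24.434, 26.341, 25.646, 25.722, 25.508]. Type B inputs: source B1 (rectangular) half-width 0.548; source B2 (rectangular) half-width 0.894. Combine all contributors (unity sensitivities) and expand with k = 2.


mean = (24.941 + 26.418 + 25.565 + 25.073 + 23.917 + 25.34 + 24.434 + 26.341 + 25.646 + 25.722 + 25.508) / 11 = 25.355
s = sqrt(sum((x - mean)^2)/(n-1)) = 0.74540419
u_A = s / sqrt(n) = 0.74540419 / sqrt(11) = 0.22474782
u_B1 = 0.548 / sqrt(3) = 0.31638795
u_B2 = 0.894 / sqrt(3) = 0.51615114
uc = sqrt(0.22474782^2 + 0.31638795^2 + 0.51615114^2) = 0.64577466
U = k * uc = 2 * 0.64577466
U = 1.2915

1.2915


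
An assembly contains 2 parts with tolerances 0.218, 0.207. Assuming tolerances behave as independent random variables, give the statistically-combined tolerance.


RSS = sqrt(0.218^2 + 0.207^2)
= sqrt(0.090373)
= 0.3006

0.3006


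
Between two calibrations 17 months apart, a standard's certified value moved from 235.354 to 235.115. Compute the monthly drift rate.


rate = (v2 - v1) / months
= (235.115 - 235.354) / 17
= -0.2390 / 17
= -0.0141

-0.0141


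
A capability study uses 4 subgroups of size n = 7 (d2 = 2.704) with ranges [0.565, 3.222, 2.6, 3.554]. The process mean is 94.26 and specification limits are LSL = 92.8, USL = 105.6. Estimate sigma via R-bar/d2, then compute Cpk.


R_bar = (0.565 + 3.222 + 2.6 + 3.554) / 4 = 2.48525
sigma = R_bar / d2 = 2.48525 / 2.704 = 0.91910133
Cp = (USL - LSL)/(6*sigma) = (105.6 - 92.8)/(6*0.91910133) = 2.3211
Cpu = (105.6 - 94.26)/(3*0.91910133) = 4.1127
Cpl = (94.26 - 92.8)/(3*0.91910133) = 0.5295
Cpk = min(Cpu, Cpl) = 0.5295

0.5295


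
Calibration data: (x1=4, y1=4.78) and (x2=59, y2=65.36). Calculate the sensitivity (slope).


slope = (y2 - y1) / (x2 - x1)
= (65.36 - 4.78) / (59 - 4)
= 60.5800 / 55
= 1.1015

1.1015


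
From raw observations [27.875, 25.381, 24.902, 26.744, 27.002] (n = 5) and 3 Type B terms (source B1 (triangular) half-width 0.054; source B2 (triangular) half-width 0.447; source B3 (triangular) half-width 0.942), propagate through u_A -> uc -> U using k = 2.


mean = (27.875 + 25.381 + 24.902 + 26.744 + 27.002) / 5 = 26.3808
s = sqrt(sum((x - mean)^2)/(n-1)) = 1.2182864
u_A = s / sqrt(n) = 1.2182864 / sqrt(5) = 0.54483424
u_B1 = 0.054 / sqrt(6) = 0.022045408
u_B2 = 0.447 / sqrt(6) = 0.18248699
u_B3 = 0.942 / sqrt(6) = 0.38456989
uc = sqrt(0.54483424^2 + 0.022045408^2 + 0.18248699^2 + 0.38456989^2) = 0.69175563
U = k * uc = 2 * 0.69175563
U = 1.3835

1.3835


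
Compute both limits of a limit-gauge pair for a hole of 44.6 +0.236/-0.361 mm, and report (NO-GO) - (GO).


GO = nominal - lower_tol (smallest hole = maximum material condition)
GO = 44.6 - 0.361 = 44.239
NO-GO = nominal + upper_tol (largest hole = least material condition)
NO-GO = 44.6 + 0.236 = 44.836
spread = NO-GO - GO = 44.836 - 44.239 = 0.5970

0.5970


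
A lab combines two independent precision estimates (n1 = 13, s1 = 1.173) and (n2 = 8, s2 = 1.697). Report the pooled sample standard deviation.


s_p = sqrt(((n1-1)*s1^2 + (n2-1)*s2^2) / (n1+n2-2))
numerator = (13-1)*1.173^2 + (8-1)*1.697^2 = 16.511148 + 20.158663 = 36.669811
denominator = 13 + 8 - 2 = 19
s_p^2 = 36.669811 / 19 = 1.9299901
s_p = sqrt(1.9299901) = 1.3892

1.3892


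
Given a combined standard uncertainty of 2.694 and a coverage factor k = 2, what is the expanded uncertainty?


U = k * uc
U = 2 * 2.694
U = 5.3880

5.3880


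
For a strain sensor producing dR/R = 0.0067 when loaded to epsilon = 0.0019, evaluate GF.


GF = (dR/R) / epsilon
= 0.0067 / 0.0019
= 3.5263

3.5263


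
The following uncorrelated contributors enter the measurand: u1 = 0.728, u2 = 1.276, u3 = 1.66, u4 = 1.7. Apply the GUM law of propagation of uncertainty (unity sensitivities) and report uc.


uc = sqrt(0.728^2 + 1.276^2 + 1.66^2 + 1.7^2)
uc = sqrt(7.80376)
uc = 2.7935

2.7935


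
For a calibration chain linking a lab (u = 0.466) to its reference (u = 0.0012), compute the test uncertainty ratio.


TUR = u_lab / u_ref
= 0.466 / 0.0012
= 388.3333

388.3333


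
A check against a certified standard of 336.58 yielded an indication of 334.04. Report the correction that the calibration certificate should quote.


Correction = standard - reading
= 336.58 - 334.04
= 2.5400

2.5400


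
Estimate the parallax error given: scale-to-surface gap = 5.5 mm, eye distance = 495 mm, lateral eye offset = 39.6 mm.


error = h * offset / d
= 5.5 * 39.6 / 495
= 0.4400

0.4400


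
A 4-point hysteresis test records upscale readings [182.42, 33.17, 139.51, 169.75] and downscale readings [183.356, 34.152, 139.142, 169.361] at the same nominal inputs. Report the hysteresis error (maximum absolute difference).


|182.42 - 183.356| = 0.9360
|33.17 - 34.152| = 0.9820
|139.51 - 139.142| = 0.3680
|169.75 - 169.361| = 0.3890
hysteresis = max(diffs) = 0.9820

0.9820


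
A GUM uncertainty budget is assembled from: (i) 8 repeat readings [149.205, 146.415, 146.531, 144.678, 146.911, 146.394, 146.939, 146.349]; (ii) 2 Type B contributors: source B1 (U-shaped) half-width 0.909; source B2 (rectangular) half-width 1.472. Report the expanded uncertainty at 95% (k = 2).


mean = (149.205 + 146.415 + 146.531 + 144.678 + 146.911 + 146.394 + 146.939 + 146.349) / 8 = 146.67775
s = sqrt(sum((x - mean)^2)/(n-1)) = 1.241417
u_A = s / sqrt(n) = 1.241417 / sqrt(8) = 0.43890719
u_B1 = 0.909 / sqrt(2) = 0.64276006
u_B2 = 1.472 / sqrt(3) = 0.8498596
uc = sqrt(0.43890719^2 + 0.64276006^2 + 0.8498596^2) = 1.1524068
U = k * uc = 2 * 1.1524068
U = 2.3048

2.3048


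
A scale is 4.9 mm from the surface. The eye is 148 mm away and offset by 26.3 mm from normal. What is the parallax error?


error = h * offset / d
= 4.9 * 26.3 / 148
= 0.8707

0.8707


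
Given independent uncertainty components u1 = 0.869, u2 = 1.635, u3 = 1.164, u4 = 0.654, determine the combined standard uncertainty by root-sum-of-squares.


uc = sqrt(0.869^2 + 1.635^2 + 1.164^2 + 0.654^2)
uc = sqrt(5.210998)
uc = 2.2828

2.2828


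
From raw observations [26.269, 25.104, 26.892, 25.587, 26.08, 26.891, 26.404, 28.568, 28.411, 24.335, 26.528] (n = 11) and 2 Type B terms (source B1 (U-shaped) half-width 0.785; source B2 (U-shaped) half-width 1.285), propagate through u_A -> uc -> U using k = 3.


mean = (26.269 + 25.104 + 26.892 + 25.587 + 26.08 + 26.891 + 26.404 + 28.568 + 28.411 + 24.335 + 26.528) / 11 = 26.46081818
s = sqrt(sum((x - mean)^2)/(n-1)) = 1.2620449
u_A = s / sqrt(n) = 1.2620449 / sqrt(11) = 0.38052085
u_B1 = 0.785 / sqrt(2) = 0.55507882
u_B2 = 1.285 / sqrt(2) = 0.90863221
uc = sqrt(0.38052085^2 + 0.55507882^2 + 0.90863221^2) = 1.1307171
U = k * uc = 3 * 1.1307171
U = 3.3922

3.3922


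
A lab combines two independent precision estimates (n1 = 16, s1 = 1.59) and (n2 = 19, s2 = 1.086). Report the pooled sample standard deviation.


s_p = sqrt(((n1-1)*s1^2 + (n2-1)*s2^2) / (n1+n2-2))
numerator = (16-1)*1.59^2 + (19-1)*1.086^2 = 37.9215 + 21.229128 = 59.150628
denominator = 16 + 19 - 2 = 33
s_p^2 = 59.150628 / 33 = 1.7924433
s_p = sqrt(1.7924433) = 1.3388

1.3388


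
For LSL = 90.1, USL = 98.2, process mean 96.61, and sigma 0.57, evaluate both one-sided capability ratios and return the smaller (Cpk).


Cpu = (USL - mean) / (3*sigma) = (98.2 - 96.61) / (3*0.57) = 0.9298
Cpl = (mean - LSL) / (3*sigma) = (96.61 - 90.1) / (3*0.57) = 3.8070
Cpk = min(Cpu, Cpl) = 0.9298

0.9298


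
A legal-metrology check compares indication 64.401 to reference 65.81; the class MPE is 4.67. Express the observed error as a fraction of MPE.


e = indication - reference = 64.401 - 65.81 = -1.4090
|e| = 1.4090
ratio = |e| / MPE = 1.4090 / 4.67
ratio = 0.3017

0.3017


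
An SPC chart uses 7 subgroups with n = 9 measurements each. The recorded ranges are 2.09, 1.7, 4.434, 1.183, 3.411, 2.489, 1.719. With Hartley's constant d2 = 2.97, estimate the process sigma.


R_bar = (2.09 + 1.7 + 4.434 + 1.183 + 3.411 + 2.489 + 1.719) / 7
R_bar = 17.026 / 7 = 2.4322857
sigma_hat = R_bar / d2 = 2.4322857 / 2.97 = 0.8190

0.8190


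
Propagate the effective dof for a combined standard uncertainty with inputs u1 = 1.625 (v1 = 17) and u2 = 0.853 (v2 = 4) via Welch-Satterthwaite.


uc = sqrt(u1^2 + u2^2) = sqrt(1.625^2 + 0.853^2) = 1.8352749
v_eff = uc^4 / (u1^4/v1 + u2^4/v2)
= 1.8352749^4 / (1.625^4/17 + 0.853^4/4)
= 11.345 / 0.54252433
v_eff = 20.9115

20.9115


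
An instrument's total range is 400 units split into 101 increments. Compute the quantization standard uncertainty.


resolution = range / divisions
resolution = 400 / 101 = 3.960396
u_res = resolution / (2*sqrt(3))
u_res = 3.960396 / 3.4641016
u_res = 1.1433

1.1433


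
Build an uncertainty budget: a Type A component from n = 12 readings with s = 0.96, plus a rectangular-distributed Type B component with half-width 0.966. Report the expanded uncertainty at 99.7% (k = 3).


u_A = s / sqrt(n) = 0.96 / sqrt(12) = 0.27712813
u_B = half_width / sqrt(3) = 0.966 / sqrt(3) = 0.55772036
uc = sqrt(u_A^2 + u_B^2) = sqrt(0.27712813^2 + 0.55772036^2) = 0.62277765
U = k * uc = 3 * 0.62277765
U = 1.8683

1.8683


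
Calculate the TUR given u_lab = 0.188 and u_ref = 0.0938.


TUR = u_lab / u_ref
= 0.188 / 0.0938
= 2.0043

2.0043


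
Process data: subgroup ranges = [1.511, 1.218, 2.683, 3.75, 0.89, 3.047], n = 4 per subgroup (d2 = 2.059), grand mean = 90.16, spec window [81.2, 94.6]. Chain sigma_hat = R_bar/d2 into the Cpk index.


R_bar = (1.511 + 1.218 + 2.683 + 3.75 + 0.89 + 3.047) / 6 = 2.1831667
sigma = R_bar / d2 = 2.1831667 / 2.059 = 1.0603044
Cp = (USL - LSL)/(6*sigma) = (94.6 - 81.2)/(6*1.0603044) = 2.1063
Cpu = (94.6 - 90.16)/(3*1.0603044) = 1.3958
Cpl = (90.16 - 81.2)/(3*1.0603044) = 2.8168
Cpk = min(Cpu, Cpl) = 1.3958

1.3958


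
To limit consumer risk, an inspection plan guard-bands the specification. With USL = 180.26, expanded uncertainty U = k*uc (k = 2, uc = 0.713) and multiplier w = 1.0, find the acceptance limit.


U = k * uc = 2 * 0.713 = 1.426
guard band g = w * U = 1.0 * 1.426 = 1.426
AL = USL - g = 180.26 - 1.426
AL = 178.8340

178.8340


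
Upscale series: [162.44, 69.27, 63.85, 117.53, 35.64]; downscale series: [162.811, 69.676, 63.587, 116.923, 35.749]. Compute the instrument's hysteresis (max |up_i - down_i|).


|162.44 - 162.811| = 0.3710
|69.27 - 69.676| = 0.4060
|63.85 - 63.587| = 0.2630
|117.53 - 116.923| = 0.6070
|35.64 - 35.749| = 0.1090
hysteresis = max(diffs) = 0.6070

0.6070


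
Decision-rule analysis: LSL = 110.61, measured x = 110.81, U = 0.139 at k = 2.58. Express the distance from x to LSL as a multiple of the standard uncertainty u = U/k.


u = U / k = 0.139 / 2.58 = 0.053875969
margin = |LSL - x| = |110.61 - 110.81| = 0.2
z = margin / u = 0.2 / 0.053875969
z = 3.7122

3.7122


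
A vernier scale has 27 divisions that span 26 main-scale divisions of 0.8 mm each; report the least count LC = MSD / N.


LC = MSD / n_div
= 0.8 / 27
= 0.0296

0.0296


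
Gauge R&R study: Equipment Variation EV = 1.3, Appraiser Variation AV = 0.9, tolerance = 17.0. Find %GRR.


GRR = sqrt(EV^2 + AV^2) = sqrt(1.3^2 + 0.9^2) = 1.5811388
%GRR = GRR / tol * 100 = 1.5811388 / 17.0 * 100
%GRR = 9.3008

9.3008


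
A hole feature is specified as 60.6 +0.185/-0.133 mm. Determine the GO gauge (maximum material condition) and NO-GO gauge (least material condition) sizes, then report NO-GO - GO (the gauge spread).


GO = nominal - lower_tol (smallest hole = maximum material condition)
GO = 60.6 - 0.133 = 60.467
NO-GO = nominal + upper_tol (largest hole = least material condition)
NO-GO = 60.6 + 0.185 = 60.785
spread = NO-GO - GO = 60.785 - 60.467 = 0.3180

0.3180


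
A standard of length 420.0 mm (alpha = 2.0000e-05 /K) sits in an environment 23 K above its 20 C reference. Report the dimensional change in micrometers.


dL = L * alpha * dT
= 420.0 * 2.0000e-05 * 23
= 0.1932000 mm
dL_um = 0.1932000 * 1000 = 193.2000 um

193.2000


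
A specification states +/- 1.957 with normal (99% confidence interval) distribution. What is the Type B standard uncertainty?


u_B = half_width / 2.576
u_B = 1.957 / 2.576
u_B = 0.7597

0.7597


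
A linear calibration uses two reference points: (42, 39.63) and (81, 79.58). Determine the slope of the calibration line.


slope = (y2 - y1) / (x2 - x1)
= (79.58 - 39.63) / (81 - 42)
= 39.9500 / 39
= 1.0244

1.0244


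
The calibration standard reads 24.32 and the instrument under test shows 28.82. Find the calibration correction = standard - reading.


Correction = standard - reading
= 24.32 - 28.82
= -4.5000

-4.5000


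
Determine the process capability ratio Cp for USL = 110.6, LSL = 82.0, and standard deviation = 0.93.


Cp = (USL - LSL) / (6 * sigma)
= (110.6 - 82.0) / (6 * 0.93)
= 28.6000 / 5.5800
= 5.1254

5.1254


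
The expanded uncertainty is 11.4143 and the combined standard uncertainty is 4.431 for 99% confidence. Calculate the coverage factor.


k = U / uc
k = 11.4143 / 4.431
k = 2.576

2.576


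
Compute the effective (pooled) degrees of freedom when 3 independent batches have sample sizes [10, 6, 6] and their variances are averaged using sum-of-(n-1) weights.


nu = sum_i (n_i - 1)
nu = ((10 - 1) + (6 - 1) + (6 - 1))
nu = 9 + 5 + 5
nu = 19

19


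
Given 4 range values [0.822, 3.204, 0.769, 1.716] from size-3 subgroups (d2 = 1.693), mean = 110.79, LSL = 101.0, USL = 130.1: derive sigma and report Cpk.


R_bar = (0.822 + 3.204 + 0.769 + 1.716) / 4 = 1.62775
sigma = R_bar / d2 = 1.62775 / 1.693 = 0.96145895
Cp = (USL - LSL)/(6*sigma) = (130.1 - 101.0)/(6*0.96145895) = 5.0444
Cpu = (130.1 - 110.79)/(3*0.96145895) = 6.6947
Cpl = (110.79 - 101.0)/(3*0.96145895) = 3.3941
Cpk = min(Cpu, Cpl) = 3.3941

3.3941


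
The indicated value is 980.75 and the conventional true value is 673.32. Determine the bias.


Systematic error = measured - true
= 980.75 - 673.32
= 307.4300

307.4300


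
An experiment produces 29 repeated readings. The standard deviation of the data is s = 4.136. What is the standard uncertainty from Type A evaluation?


u_A = s / sqrt(n)
u_A = 4.136 / sqrt(29)
u_A = 4.136 / 5.3851648
u_A = 0.7680

0.7680


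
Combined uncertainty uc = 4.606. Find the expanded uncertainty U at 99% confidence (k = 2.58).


U = k * uc
U = 2.58 * 4.606
U = 11.8835

11.8835


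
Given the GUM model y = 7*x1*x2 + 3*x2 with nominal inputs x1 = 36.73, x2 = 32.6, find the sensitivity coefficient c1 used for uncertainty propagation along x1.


y = 7*x1*x2 + 3*x2
dy/dx1 = 7*x2
Evaluate at x2 = 32.6: c1 = 7 * 32.6
c1 = 228.2000

228.2000


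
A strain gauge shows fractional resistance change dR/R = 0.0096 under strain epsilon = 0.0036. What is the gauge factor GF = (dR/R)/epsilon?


GF = (dR/R) / epsilon
= 0.0096 / 0.0036
= 2.6667

2.6667


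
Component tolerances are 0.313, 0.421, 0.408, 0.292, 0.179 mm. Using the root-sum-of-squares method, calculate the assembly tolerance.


RSS = sqrt(0.313^2 + 0.421^2 + 0.408^2 + 0.292^2 + 0.179^2)
= sqrt(0.558979)
= 0.7476

0.7476


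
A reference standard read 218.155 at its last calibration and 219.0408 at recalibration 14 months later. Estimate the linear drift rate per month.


rate = (v2 - v1) / months
= (219.0408 - 218.155) / 14
= 0.8858 / 14
= 0.0633

0.0633


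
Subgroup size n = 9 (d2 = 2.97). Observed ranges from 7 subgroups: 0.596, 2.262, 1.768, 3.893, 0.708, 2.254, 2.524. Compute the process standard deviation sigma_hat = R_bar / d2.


R_bar = (0.596 + 2.262 + 1.768 + 3.893 + 0.708 + 2.254 + 2.524) / 7
R_bar = 14.005 / 7 = 2.0007143
sigma_hat = R_bar / d2 = 2.0007143 / 2.97 = 0.6736

0.6736


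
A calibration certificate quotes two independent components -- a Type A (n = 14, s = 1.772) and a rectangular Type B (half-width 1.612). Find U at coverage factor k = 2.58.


u_A = s / sqrt(n) = 1.772 / sqrt(14) = 0.47358692
u_B = half_width / sqrt(3) = 1.612 / sqrt(3) = 0.93068863
uc = sqrt(u_A^2 + u_B^2) = sqrt(0.47358692^2 + 0.93068863^2) = 1.0442538
U = k * uc = 2.58 * 1.0442538
U = 2.6942

2.6942


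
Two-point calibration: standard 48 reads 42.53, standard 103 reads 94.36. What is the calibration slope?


slope = (y2 - y1) / (x2 - x1)
= (94.36 - 42.53) / (103 - 48)
= 51.8300 / 55
= 0.9424

0.9424


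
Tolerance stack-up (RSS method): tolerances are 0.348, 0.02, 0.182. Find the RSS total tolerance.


RSS = sqrt(0.348^2 + 0.02^2 + 0.182^2)
= sqrt(0.154628)
= 0.3932

0.3932


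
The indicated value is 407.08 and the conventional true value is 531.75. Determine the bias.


Systematic error = measured - true
= 407.08 - 531.75
= -124.6700

-124.6700


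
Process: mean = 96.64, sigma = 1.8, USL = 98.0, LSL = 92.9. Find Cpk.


Cpu = (USL - mean) / (3*sigma) = (98.0 - 96.64) / (3*1.8) = 0.2519
Cpl = (mean - LSL) / (3*sigma) = (96.64 - 92.9) / (3*1.8) = 0.6926
Cpk = min(Cpu, Cpl) = 0.2519

0.2519


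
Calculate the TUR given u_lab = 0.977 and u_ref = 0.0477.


TUR = u_lab / u_ref
= 0.977 / 0.0477
= 20.4822

20.4822


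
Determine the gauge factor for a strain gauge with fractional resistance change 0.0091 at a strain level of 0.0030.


GF = (dR/R) / epsilon
= 0.0091 / 0.0030
= 3.0333

3.0333


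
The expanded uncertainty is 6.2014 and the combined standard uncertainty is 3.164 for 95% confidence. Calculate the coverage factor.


k = U / uc
k = 6.2014 / 3.164
k = 1.96

1.96


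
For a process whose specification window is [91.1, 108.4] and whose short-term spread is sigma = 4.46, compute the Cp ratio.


Cp = (USL - LSL) / (6 * sigma)
= (108.4 - 91.1) / (6 * 4.46)
= 17.3000 / 26.7600
= 0.6465

0.6465


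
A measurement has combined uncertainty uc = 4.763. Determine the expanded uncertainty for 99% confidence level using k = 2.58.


U = k * uc
U = 2.58 * 4.763
U = 12.2885

12.2885


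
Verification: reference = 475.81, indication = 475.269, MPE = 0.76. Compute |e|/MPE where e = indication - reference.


e = indication - reference = 475.269 - 475.81 = -0.5410
|e| = 0.5410
ratio = |e| / MPE = 0.5410 / 0.76
ratio = 0.7118

0.7118


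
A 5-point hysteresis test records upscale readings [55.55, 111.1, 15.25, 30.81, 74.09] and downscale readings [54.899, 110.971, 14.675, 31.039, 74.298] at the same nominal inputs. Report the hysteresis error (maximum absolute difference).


|55.55 - 54.899| = 0.6510
|111.1 - 110.971| = 0.1290
|15.25 - 14.675| = 0.5750
|30.81 - 31.039| = 0.2290
|74.09 - 74.298| = 0.2080
hysteresis = max(diffs) = 0.6510

0.6510


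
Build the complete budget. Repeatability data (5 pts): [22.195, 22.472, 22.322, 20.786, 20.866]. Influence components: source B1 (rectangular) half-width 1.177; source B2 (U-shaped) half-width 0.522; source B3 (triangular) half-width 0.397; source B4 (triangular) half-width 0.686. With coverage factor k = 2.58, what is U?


mean = (22.195 + 22.472 + 22.322 + 20.786 + 20.866) / 5 = 21.7282
s = sqrt(sum((x - mean)^2)/(n-1)) = 0.82988987
u_A = s / sqrt(n) = 0.82988987 / sqrt(5) = 0.37113803
u_B1 = 1.177 / sqrt(3) = 0.67954127
u_B2 = 0.522 / sqrt(2) = 0.36910974
u_B3 = 0.397 / sqrt(6) = 0.16207457
u_B4 = 0.686 / sqrt(6) = 0.28005833
uc = sqrt(0.37113803^2 + 0.67954127^2 + 0.36910974^2 + 0.16207457^2 + 0.28005833^2) = 0.91676748
U = k * uc = 2.58 * 0.91676748
U = 2.3653

2.3653


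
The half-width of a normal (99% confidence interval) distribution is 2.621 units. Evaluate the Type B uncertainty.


u_B = half_width / 2.576
u_B = 2.621 / 2.576
u_B = 1.0175

1.0175


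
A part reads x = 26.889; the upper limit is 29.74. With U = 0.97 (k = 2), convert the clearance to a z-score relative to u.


u = U / k = 0.97 / 2 = 0.485
margin = |USL - x| = |29.74 - 26.889| = 2.851
z = margin / u = 2.851 / 0.485
z = 5.8784

5.8784


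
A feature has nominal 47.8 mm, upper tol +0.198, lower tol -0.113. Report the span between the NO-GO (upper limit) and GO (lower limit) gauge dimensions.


GO = nominal - lower_tol (smallest hole = maximum material condition)
GO = 47.8 - 0.113 = 47.687
NO-GO = nominal + upper_tol (largest hole = least material condition)
NO-GO = 47.8 + 0.198 = 47.998
spread = NO-GO - GO = 47.998 - 47.687 = 0.3110

0.3110


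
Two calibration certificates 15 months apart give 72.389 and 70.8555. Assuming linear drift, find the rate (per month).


rate = (v2 - v1) / months
= (70.8555 - 72.389) / 15
= -1.5335 / 15
= -0.1022

-0.1022


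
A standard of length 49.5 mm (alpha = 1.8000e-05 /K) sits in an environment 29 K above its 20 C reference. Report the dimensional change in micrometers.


dL = L * alpha * dT
= 49.5 * 1.8000e-05 * 29
= 0.0258390 mm
dL_um = 0.0258390 * 1000 = 25.8390 um

25.8390


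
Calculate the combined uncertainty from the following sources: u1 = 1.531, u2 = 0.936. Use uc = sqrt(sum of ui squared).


uc = sqrt(1.531^2 + 0.936^2)
uc = sqrt(3.220057)
uc = 1.7945

1.7945


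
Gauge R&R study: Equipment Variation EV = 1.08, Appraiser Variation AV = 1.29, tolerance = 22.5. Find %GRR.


GRR = sqrt(EV^2 + AV^2) = sqrt(1.08^2 + 1.29^2) = 1.682409
%GRR = GRR / tol * 100 = 1.682409 / 22.5 * 100
%GRR = 7.4774

7.4774


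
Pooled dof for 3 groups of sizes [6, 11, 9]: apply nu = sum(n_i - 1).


nu = sum_i (n_i - 1)
nu = ((6 - 1) + (11 - 1) + (9 - 1))
nu = 5 + 10 + 8
nu = 23

23


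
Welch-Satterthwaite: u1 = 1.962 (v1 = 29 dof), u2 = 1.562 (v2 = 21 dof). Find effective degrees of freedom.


uc = sqrt(u1^2 + u2^2) = sqrt(1.962^2 + 1.562^2) = 2.5078453
v_eff = uc^4 / (u1^4/v1 + u2^4/v2)
= 2.5078453^4 / (1.962^4/29 + 1.562^4/21)
= 39.555144 / 0.79444158
v_eff = 49.7899

49.7899


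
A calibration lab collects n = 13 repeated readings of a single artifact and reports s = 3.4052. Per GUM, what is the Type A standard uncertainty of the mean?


u_A = s / sqrt(n)
u_A = 3.4052 / sqrt(13)
u_A = 3.4052 / 3.6055513
u_A = 0.9444

0.9444


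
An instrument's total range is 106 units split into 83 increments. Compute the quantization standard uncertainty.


resolution = range / divisions
resolution = 106 / 83 = 1.2771084
u_res = resolution / (2*sqrt(3))
u_res = 1.2771084 / 3.4641016
u_res = 0.3687

0.3687


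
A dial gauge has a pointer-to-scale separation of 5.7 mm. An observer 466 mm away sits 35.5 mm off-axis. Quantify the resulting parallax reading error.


error = h * offset / d
= 5.7 * 35.5 / 466
= 0.4342

0.4342


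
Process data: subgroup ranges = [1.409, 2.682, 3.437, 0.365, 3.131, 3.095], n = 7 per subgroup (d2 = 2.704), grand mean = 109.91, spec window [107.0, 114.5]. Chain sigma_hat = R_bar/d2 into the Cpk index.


R_bar = (1.409 + 2.682 + 3.437 + 0.365 + 3.131 + 3.095) / 6 = 2.3531667
sigma = R_bar / d2 = 2.3531667 / 2.704 = 0.87025396
Cp = (USL - LSL)/(6*sigma) = (114.5 - 107.0)/(6*0.87025396) = 1.4364
Cpu = (114.5 - 109.91)/(3*0.87025396) = 1.7581
Cpl = (109.91 - 107.0)/(3*0.87025396) = 1.1146
Cpk = min(Cpu, Cpl) = 1.1146

1.1146


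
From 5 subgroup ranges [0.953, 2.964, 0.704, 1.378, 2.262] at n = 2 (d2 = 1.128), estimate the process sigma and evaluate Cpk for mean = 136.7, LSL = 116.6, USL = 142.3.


R_bar = (0.953 + 2.964 + 0.704 + 1.378 + 2.262) / 5 = 1.6522
sigma = R_bar / d2 = 1.6522 / 1.128 = 1.4647163
Cp = (USL - LSL)/(6*sigma) = (142.3 - 116.6)/(6*1.4647163) = 2.9243
Cpu = (142.3 - 136.7)/(3*1.4647163) = 1.2744
Cpl = (136.7 - 116.6)/(3*1.4647163) = 4.5743
Cpk = min(Cpu, Cpl) = 1.2744

1.2744


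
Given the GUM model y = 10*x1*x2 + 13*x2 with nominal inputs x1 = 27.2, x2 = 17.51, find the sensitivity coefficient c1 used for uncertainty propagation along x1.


y = 10*x1*x2 + 13*x2
dy/dx1 = 10*x2
Evaluate at x2 = 17.51: c1 = 10 * 17.51
c1 = 175.1000

175.1000


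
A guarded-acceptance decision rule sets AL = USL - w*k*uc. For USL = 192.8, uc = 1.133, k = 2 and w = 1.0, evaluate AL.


U = k * uc = 2 * 1.133 = 2.266
guard band g = w * U = 1.0 * 2.266 = 2.266
AL = USL - g = 192.8 - 2.266
AL = 190.5340

190.5340


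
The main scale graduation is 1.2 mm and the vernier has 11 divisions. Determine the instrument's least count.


LC = MSD / n_div
= 1.2 / 11
= 0.1091

0.1091


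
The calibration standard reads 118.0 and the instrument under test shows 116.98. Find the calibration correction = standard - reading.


Correction = standard - reading
= 118.0 - 116.98
= 1.0200

1.0200


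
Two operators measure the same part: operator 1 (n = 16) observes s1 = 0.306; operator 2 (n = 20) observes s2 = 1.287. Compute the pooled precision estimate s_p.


s_p = sqrt(((n1-1)*s1^2 + (n2-1)*s2^2) / (n1+n2-2))
numerator = (16-1)*0.306^2 + (20-1)*1.287^2 = 1.40454 + 31.471011 = 32.875551
denominator = 16 + 20 - 2 = 34
s_p^2 = 32.875551 / 34 = 0.96692797
s_p = sqrt(0.96692797) = 0.9833

0.9833


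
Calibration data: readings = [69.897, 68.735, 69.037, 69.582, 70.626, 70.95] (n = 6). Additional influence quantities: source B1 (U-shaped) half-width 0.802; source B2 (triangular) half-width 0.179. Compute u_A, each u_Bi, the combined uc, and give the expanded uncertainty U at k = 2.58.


mean = (69.897 + 68.735 + 69.037 + 69.582 + 70.626 + 70.95) / 6 = 69.8045
s = sqrt(sum((x - mean)^2)/(n-1)) = 0.86925042
u_A = s / sqrt(n) = 0.86925042 / sqrt(6) = 0.35487
u_B1 = 0.802 / sqrt(2) = 0.56709964
u_B2 = 0.179 / sqrt(6) = 0.073076444
uc = sqrt(0.35487^2 + 0.56709964^2 + 0.073076444^2) = 0.67295979
U = k * uc = 2.58 * 0.67295979
U = 1.7362

1.7362


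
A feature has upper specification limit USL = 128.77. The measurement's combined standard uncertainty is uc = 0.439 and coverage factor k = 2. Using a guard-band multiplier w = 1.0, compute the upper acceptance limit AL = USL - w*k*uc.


U = k * uc = 2 * 0.439 = 0.878
guard band g = w * U = 1.0 * 0.878 = 0.878
AL = USL - g = 128.77 - 0.878
AL = 127.8920

127.8920


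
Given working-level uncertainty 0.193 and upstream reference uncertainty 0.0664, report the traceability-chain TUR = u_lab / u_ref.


TUR = u_lab / u_ref
= 0.193 / 0.0664
= 2.9066

2.9066


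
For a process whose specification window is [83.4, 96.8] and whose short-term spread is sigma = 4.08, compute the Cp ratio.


Cp = (USL - LSL) / (6 * sigma)
= (96.8 - 83.4) / (6 * 4.08)
= 13.4000 / 24.4800
= 0.5474

0.5474


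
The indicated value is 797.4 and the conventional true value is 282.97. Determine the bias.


Systematic error = measured - true
= 797.4 - 282.97
= 514.4300

514.4300


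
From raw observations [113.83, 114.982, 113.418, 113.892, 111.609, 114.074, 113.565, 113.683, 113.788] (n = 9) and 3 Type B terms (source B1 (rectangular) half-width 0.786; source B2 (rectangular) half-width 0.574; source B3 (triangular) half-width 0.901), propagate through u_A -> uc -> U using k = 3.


mean = (113.83 + 114.982 + 113.418 + 113.892 + 111.609 + 114.074 + 113.565 + 113.683 + 113.788) / 9 = 113.649
s = sqrt(sum((x - mean)^2)/(n-1)) = 0.88683553
u_A = s / sqrt(n) = 0.88683553 / sqrt(9) = 0.29561184
u_B1 = 0.786 / sqrt(3) = 0.45379731
u_B2 = 0.574 / sqrt(3) = 0.33139905
u_B3 = 0.901 / sqrt(6) = 0.36783171
uc = sqrt(0.29561184^2 + 0.45379731^2 + 0.33139905^2 + 0.36783171^2) = 0.73378734
U = k * uc = 3 * 0.73378734
U = 2.2014

2.2014


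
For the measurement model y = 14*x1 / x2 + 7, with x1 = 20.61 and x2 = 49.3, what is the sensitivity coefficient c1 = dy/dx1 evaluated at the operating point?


y = 14*x1 / x2 + 7
dy/dx1 = 14/x2
Evaluate at x2 = 49.3: c1 = 14 / 49.3
c1 = 0.2840

0.2840


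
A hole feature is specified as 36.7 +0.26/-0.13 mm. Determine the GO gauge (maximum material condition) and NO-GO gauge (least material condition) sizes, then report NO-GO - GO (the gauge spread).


GO = nominal - lower_tol (smallest hole = maximum material condition)
GO = 36.7 - 0.13 = 36.57
NO-GO = nominal + upper_tol (largest hole = least material condition)
NO-GO = 36.7 + 0.26 = 36.96
spread = NO-GO - GO = 36.96 - 36.57 = 0.3900

0.3900


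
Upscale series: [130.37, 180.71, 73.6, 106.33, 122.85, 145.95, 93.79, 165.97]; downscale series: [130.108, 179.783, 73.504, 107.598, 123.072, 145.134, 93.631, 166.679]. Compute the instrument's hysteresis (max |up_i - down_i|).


|130.37 - 130.108| = 0.2620
|180.71 - 179.783| = 0.9270
|73.6 - 73.504| = 0.0960
|106.33 - 107.598| = 1.2680
|122.85 - 123.072| = 0.2220
|145.95 - 145.134| = 0.8160
|93.79 - 93.631| = 0.1590
|165.97 - 166.679| = 0.7090
hysteresis = max(diffs) = 1.2680

1.2680


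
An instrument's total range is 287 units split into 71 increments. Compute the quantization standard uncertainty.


resolution = range / divisions
resolution = 287 / 71 = 4.0422535
u_res = resolution / (2*sqrt(3))
u_res = 4.0422535 / 3.4641016
u_res = 1.1669

1.1669


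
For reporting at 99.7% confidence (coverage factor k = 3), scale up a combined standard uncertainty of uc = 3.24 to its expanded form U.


U = k * uc
U = 3 * 3.24
U = 9.7200

9.7200


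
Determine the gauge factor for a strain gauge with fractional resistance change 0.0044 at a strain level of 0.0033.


GF = (dR/R) / epsilon
= 0.0044 / 0.0033
= 1.3333

1.3333


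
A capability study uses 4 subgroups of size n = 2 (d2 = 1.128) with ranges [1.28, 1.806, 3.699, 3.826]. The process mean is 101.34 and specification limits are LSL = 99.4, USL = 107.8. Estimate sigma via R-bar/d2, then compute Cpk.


R_bar = (1.28 + 1.806 + 3.699 + 3.826) / 4 = 2.65275
sigma = R_bar / d2 = 2.65275 / 1.128 = 2.3517287
Cp = (USL - LSL)/(6*sigma) = (107.8 - 99.4)/(6*2.3517287) = 0.5953
Cpu = (107.8 - 101.34)/(3*2.3517287) = 0.9156
Cpl = (101.34 - 99.4)/(3*2.3517287) = 0.2750
Cpk = min(Cpu, Cpl) = 0.2750

0.2750


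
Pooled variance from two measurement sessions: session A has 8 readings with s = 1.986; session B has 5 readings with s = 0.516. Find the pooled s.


s_p = sqrt(((n1-1)*s1^2 + (n2-1)*s2^2) / (n1+n2-2))
numerator = (8-1)*1.986^2 + (5-1)*0.516^2 = 27.609372 + 1.065024 = 28.674396
denominator = 8 + 5 - 2 = 11
s_p^2 = 28.674396 / 11 = 2.6067633
s_p = sqrt(2.6067633) = 1.6145

1.6145


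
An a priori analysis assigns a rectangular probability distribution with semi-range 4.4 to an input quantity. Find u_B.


u_B = half_width / sqrt(3)
u_B = 4.4 / 1.7320508
u_B = 2.5403

2.5403


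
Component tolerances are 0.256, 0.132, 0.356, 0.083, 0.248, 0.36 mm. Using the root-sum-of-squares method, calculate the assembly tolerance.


RSS = sqrt(0.256^2 + 0.132^2 + 0.356^2 + 0.083^2 + 0.248^2 + 0.36^2)
= sqrt(0.407689)
= 0.6385

0.6385


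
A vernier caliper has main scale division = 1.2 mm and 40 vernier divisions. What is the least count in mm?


LC = MSD / n_div
= 1.2 / 40
= 0.0300

0.0300
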